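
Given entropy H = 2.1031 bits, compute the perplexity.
4.2963

Perplexity is 2^H (or exp(H) for natural log).

H = 2.1031 bits
Perplexity = 2^2.1031 = 4.2963

Interpretation: The model's uncertainty is equivalent to choosing uniformly among 4.3 options.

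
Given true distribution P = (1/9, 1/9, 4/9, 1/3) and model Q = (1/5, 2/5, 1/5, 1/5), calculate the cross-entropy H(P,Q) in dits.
0.6655 dits

Cross-entropy: H(P,Q) = -Σ p(x) log q(x)

Alternatively: H(P,Q) = H(P) + D_KL(P||Q)
H(P) = 0.5276 dits
D_KL(P||Q) = 0.1379 dits

H(P,Q) = 0.5276 + 0.1379 = 0.6655 dits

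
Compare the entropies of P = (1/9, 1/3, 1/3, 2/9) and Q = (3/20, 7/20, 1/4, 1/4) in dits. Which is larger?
Q

Computing entropies in dits:
H(P) = 0.5693
H(Q) = 0.5842

Distribution Q has higher entropy.

Intuition: The distribution closer to uniform (more spread out) has higher entropy.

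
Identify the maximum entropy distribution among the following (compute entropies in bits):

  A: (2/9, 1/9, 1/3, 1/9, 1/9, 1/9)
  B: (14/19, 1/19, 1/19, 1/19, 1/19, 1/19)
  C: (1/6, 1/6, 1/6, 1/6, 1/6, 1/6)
C

For a discrete distribution over n outcomes, entropy is maximized by the uniform distribution.

Computing entropies:
H(A) = 2.4194 bits
H(B) = 1.4425 bits
H(C) = 2.5850 bits

The uniform distribution (where all probabilities equal 1/6) achieves the maximum entropy of log_2(6) = 2.5850 bits.

Distribution C has the highest entropy.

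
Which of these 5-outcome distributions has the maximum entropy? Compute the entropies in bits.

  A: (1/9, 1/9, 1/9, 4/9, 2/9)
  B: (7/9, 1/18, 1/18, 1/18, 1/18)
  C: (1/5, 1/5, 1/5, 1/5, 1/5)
C

For a discrete distribution over n outcomes, entropy is maximized by the uniform distribution.

Computing entropies:
H(A) = 2.0588 bits
H(B) = 1.2086 bits
H(C) = 2.3219 bits

The uniform distribution (where all probabilities equal 1/5) achieves the maximum entropy of log_2(5) = 2.3219 bits.

Distribution C has the highest entropy.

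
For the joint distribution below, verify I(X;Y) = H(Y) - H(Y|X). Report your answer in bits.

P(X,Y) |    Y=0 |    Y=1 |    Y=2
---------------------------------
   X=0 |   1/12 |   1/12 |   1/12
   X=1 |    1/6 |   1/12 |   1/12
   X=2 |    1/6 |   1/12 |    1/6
I(X;Y) = 0.0242 bits

Mutual information has multiple equivalent forms:
- I(X;Y) = H(X) - H(X|Y)
- I(X;Y) = H(Y) - H(Y|X)
- I(X;Y) = H(X) + H(Y) - H(X,Y)

Computing all quantities:
H(X) = 1.5546, H(Y) = 1.5546, H(X,Y) = 3.0850
H(X|Y) = 1.5304, H(Y|X) = 1.5304

Verification:
H(X) - H(X|Y) = 1.5546 - 1.5304 = 0.0242
H(Y) - H(Y|X) = 1.5546 - 1.5304 = 0.0242
H(X) + H(Y) - H(X,Y) = 1.5546 + 1.5546 - 3.0850 = 0.0242

All forms give I(X;Y) = 0.0242 bits. ✓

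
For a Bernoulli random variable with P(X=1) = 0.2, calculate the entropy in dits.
0.2173 dits

The binary entropy function is:
H(p) = -p log(p) - (1-p) log(1-p)

H(0.2) = -0.2 × log_10(0.2) - 0.8 × log_10(0.8)
H(0.2) = 0.2173 dits

Note: Binary entropy is maximized at p=0.5 (H=1 bit) and minimized at p=0 or p=1 (H=0).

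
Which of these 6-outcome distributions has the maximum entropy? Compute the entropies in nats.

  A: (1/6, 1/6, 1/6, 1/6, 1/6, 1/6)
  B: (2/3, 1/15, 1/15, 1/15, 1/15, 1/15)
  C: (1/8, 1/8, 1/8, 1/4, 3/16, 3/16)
A

For a discrete distribution over n outcomes, entropy is maximized by the uniform distribution.

Computing entropies:
H(A) = 1.7918 nats
H(B) = 1.1730 nats
H(C) = 1.7541 nats

The uniform distribution (where all probabilities equal 1/6) achieves the maximum entropy of log_e(6) = 1.7918 nats.

Distribution A has the highest entropy.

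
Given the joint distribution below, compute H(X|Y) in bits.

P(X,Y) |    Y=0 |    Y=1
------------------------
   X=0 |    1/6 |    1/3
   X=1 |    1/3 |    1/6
0.9183 bits

Using the chain rule: H(X|Y) = H(X,Y) - H(Y)

First, compute H(X,Y) = 1.9183 bits

Marginal P(Y) = (1/2, 1/2)
H(Y) = 1.0000 bits

H(X|Y) = H(X,Y) - H(Y) = 1.9183 - 1.0000 = 0.9183 bits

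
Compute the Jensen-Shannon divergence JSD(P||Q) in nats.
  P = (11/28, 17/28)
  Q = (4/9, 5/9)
0.0014 nats

Jensen-Shannon divergence is:
JSD(P||Q) = 0.5 × D_KL(P||M) + 0.5 × D_KL(Q||M)
where M = 0.5 × (P + Q) is the mixture distribution.

M = 0.5 × (11/28, 17/28) + 0.5 × (4/9, 5/9) = (0.418651, 0.581349)

D_KL(P||M) = 0.0014 nats
D_KL(Q||M) = 0.0014 nats

JSD(P||Q) = 0.5 × 0.0014 + 0.5 × 0.0014 = 0.0014 nats

Unlike KL divergence, JSD is symmetric and bounded: 0 ≤ JSD ≤ log(2).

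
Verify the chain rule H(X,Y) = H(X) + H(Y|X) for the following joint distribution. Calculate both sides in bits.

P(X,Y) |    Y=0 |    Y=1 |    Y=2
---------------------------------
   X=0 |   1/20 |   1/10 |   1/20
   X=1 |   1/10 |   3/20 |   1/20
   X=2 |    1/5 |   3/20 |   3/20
H(X,Y) = 3.0087, H(X) = 1.4855, H(Y|X) = 1.5232 (all in bits)

Chain rule: H(X,Y) = H(X) + H(Y|X)

Left side — joint entropy directly:
H(X,Y) = -Σ p(x,y) log p(x,y) = 3.0087 bits

Right side — compute H(Y|X) from the conditional distributions:
P(X) = (1/5, 3/10, 1/2), so H(X) = 1.4855 bits
H(Y|X) = Σ_x P(X=x) · H(Y|X=x):
  P(Y|X=0) = (1/4, 1/2, 1/4), H(Y|X=0) = 1.5000, weight P(X=0) = 1/5
  P(Y|X=1) = (1/3, 1/2, 1/6), H(Y|X=1) = 1.4591, weight P(X=1) = 3/10
  P(Y|X=2) = (2/5, 3/10, 3/10), H(Y|X=2) = 1.5710, weight P(X=2) = 1/2
H(Y|X) = 1.5232 bits

H(X) + H(Y|X) = 1.4855 + 1.5232 = 3.0087 bits

Both sides equal 3.0087 bits. ✓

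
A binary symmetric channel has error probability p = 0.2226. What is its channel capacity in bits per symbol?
0.2351 bits

For a binary symmetric channel (BSC) with error probability p:
Capacity C = 1 - H(p) bits per symbol

where H(p) = -p log₂(p) - (1-p) log₂(1-p) is the binary entropy function.

H(0.2226) = 0.7649 bits
C = 1 - 0.7649 = 0.2351 bits per symbol

This means we can reliably transmit up to 0.2351 bits of information per channel use.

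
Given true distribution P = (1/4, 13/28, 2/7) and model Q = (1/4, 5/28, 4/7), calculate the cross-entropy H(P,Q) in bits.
1.8846 bits

Cross-entropy: H(P,Q) = -Σ p(x) log q(x)

Alternatively: H(P,Q) = H(P) + D_KL(P||Q)
H(P) = 1.5303 bits
D_KL(P||Q) = 0.3543 bits

H(P,Q) = 1.5303 + 0.3543 = 1.8846 bits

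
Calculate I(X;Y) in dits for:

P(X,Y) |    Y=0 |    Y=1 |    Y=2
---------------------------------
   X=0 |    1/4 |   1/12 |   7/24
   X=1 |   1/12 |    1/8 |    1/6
0.0145 dits

Mutual information: I(X;Y) = H(X) + H(Y) - H(X,Y)

Marginals:
P(X) = (5/8, 3/8), H(X) = 0.2873 dits
P(Y) = (1/3, 5/24, 11/24), H(Y) = 0.4563 dits

Joint entropy: H(X,Y) = 0.7290 dits

I(X;Y) = 0.2873 + 0.4563 - 0.7290 = 0.0145 dits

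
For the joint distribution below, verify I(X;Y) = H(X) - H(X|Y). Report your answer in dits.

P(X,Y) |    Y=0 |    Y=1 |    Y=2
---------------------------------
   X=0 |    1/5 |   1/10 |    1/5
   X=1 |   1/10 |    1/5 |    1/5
I(X;Y) = 0.0148 dits

Mutual information has multiple equivalent forms:
- I(X;Y) = H(X) - H(X|Y)
- I(X;Y) = H(Y) - H(Y|X)
- I(X;Y) = H(X) + H(Y) - H(X,Y)

Computing all quantities:
H(X) = 0.3010, H(Y) = 0.4729, H(X,Y) = 0.7592
H(X|Y) = 0.2863, H(Y|X) = 0.4581

Verification:
H(X) - H(X|Y) = 0.3010 - 0.2863 = 0.0148
H(Y) - H(Y|X) = 0.4729 - 0.4581 = 0.0148
H(X) + H(Y) - H(X,Y) = 0.3010 + 0.4729 - 0.7592 = 0.0148

All forms give I(X;Y) = 0.0148 dits. ✓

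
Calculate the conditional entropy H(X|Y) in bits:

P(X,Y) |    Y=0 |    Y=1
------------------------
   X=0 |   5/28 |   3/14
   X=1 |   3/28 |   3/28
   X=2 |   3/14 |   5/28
1.5306 bits

Using the chain rule: H(X|Y) = H(X,Y) - H(Y)

First, compute H(X,Y) = 2.5306 bits

Marginal P(Y) = (1/2, 1/2)
H(Y) = 1.0000 bits

H(X|Y) = H(X,Y) - H(Y) = 2.5306 - 1.0000 = 1.5306 bits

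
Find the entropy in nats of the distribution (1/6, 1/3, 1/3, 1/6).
1.3297 nats

Shannon entropy is H(X) = -Σ p(x) log p(x).

For P = (1/6, 1/3, 1/3, 1/6):
H = -1/6 × log_e(1/6) -1/3 × log_e(1/3) -1/3 × log_e(1/3) -1/6 × log_e(1/6)
H = 1.3297 nats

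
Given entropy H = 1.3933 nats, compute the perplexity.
4.0281

Perplexity is e^H (or exp(H) for natural log).

H = 1.3933 nats
Perplexity = e^1.3933 = 4.0281

Interpretation: The model's uncertainty is equivalent to choosing uniformly among 4.0 options.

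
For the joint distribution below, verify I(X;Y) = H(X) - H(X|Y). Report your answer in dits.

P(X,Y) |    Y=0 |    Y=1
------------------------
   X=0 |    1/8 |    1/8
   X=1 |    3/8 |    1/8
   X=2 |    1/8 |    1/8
I(X;Y) = 0.0147 dits

Mutual information has multiple equivalent forms:
- I(X;Y) = H(X) - H(X|Y)
- I(X;Y) = H(Y) - H(Y|X)
- I(X;Y) = H(X) + H(Y) - H(X,Y)

Computing all quantities:
H(X) = 0.4515, H(Y) = 0.2873, H(X,Y) = 0.7242
H(X|Y) = 0.4369, H(Y|X) = 0.2726

Verification:
H(X) - H(X|Y) = 0.4515 - 0.4369 = 0.0147
H(Y) - H(Y|X) = 0.2873 - 0.2726 = 0.0147
H(X) + H(Y) - H(X,Y) = 0.4515 + 0.2873 - 0.7242 = 0.0147

All forms give I(X;Y) = 0.0147 dits. ✓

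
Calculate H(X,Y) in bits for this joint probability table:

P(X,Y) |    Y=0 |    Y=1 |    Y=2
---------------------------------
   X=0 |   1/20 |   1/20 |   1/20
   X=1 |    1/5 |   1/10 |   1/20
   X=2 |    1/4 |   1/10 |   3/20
2.9037 bits

Joint entropy is H(X,Y) = -Σ_{x,y} p(x,y) log p(x,y).

Summing over all non-zero entries:
H(X,Y) = -[1/20·log_2(1/20) + 1/20·log_2(1/20) + 1/20·log_2(1/20) + 1/5·log_2(1/5) + 1/10·log_2(1/10) + 1/20·log_2(1/20) + 1/4·log_2(1/4) + 1/10·log_2(1/10) + 3/20·log_2(3/20)]
H(X,Y) = 2.9037 bits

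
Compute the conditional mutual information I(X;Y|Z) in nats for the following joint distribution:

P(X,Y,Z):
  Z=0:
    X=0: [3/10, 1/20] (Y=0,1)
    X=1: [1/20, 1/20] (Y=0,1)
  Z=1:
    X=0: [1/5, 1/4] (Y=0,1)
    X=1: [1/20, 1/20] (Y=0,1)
0.0260 nats

Conditional mutual information: I(X;Y|Z) = H(X|Z) + H(Y|Z) - H(X,Y|Z)

H(Z) = 0.6881
H(X,Z) = 1.1873 → H(X|Z) = 0.4991
H(Y,Z) = 1.3055 → H(Y|Z) = 0.6173
H(X,Y,Z) = 1.7786 → H(X,Y|Z) = 1.0904

I(X;Y|Z) = 0.4991 + 0.6173 - 1.0904 = 0.0260 nats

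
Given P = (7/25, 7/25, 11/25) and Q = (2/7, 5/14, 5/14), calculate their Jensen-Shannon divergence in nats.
0.0045 nats

Jensen-Shannon divergence is:
JSD(P||Q) = 0.5 × D_KL(P||M) + 0.5 × D_KL(Q||M)
where M = 0.5 × (P + Q) is the mixture distribution.

M = 0.5 × (7/25, 7/25, 11/25) + 0.5 × (2/7, 5/14, 5/14) = (0.282857, 0.318571, 0.398571)

D_KL(P||M) = 0.0045 nats
D_KL(Q||M) = 0.0045 nats

JSD(P||Q) = 0.5 × 0.0045 + 0.5 × 0.0045 = 0.0045 nats

Unlike KL divergence, JSD is symmetric and bounded: 0 ≤ JSD ≤ log(2).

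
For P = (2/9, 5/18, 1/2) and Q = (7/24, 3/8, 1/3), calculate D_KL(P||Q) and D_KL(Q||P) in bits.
D_KL(P||Q) = 0.0850, D_KL(Q||P) = 0.0818

KL divergence is not symmetric: D_KL(P||Q) ≠ D_KL(Q||P) in general.

D_KL(P||Q) = 0.0850 bits
D_KL(Q||P) = 0.0818 bits

No, they are not equal!

This asymmetry is why KL divergence is not a true distance metric.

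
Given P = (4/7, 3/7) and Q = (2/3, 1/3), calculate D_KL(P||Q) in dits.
0.0085 dits

KL divergence: D_KL(P||Q) = Σ p(x) log(p(x)/q(x))

Computing term by term:
  x=0: 4/7 × log_10[(4/7)/(2/3)] = 4/7 × -0.0669 = -0.0383
  x=1: 3/7 × log_10[(3/7)/(1/3)] = 3/7 × 0.1091 = 0.0468

D_KL(P||Q) = 0.0085 dits

Note: KL divergence is always non-negative and equals 0 iff P = Q.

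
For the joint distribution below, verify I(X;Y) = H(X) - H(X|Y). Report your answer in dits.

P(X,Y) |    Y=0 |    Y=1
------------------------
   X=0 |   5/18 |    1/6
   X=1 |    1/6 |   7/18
I(X;Y) = 0.0233 dits

Mutual information has multiple equivalent forms:
- I(X;Y) = H(X) - H(X|Y)
- I(X;Y) = H(Y) - H(Y|X)
- I(X;Y) = H(X) + H(Y) - H(X,Y)

Computing all quantities:
H(X) = 0.2983, H(Y) = 0.2983, H(X,Y) = 0.5734
H(X|Y) = 0.2751, H(Y|X) = 0.2751

Verification:
H(X) - H(X|Y) = 0.2983 - 0.2751 = 0.0233
H(Y) - H(Y|X) = 0.2983 - 0.2751 = 0.0233
H(X) + H(Y) - H(X,Y) = 0.2983 + 0.2983 - 0.5734 = 0.0233

All forms give I(X;Y) = 0.0233 dits. ✓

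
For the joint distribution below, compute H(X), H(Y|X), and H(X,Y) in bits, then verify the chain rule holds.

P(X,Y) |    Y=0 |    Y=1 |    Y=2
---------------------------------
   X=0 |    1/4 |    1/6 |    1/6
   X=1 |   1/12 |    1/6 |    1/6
H(X,Y) = 2.5221, H(X) = 0.9799, H(Y|X) = 1.5422 (all in bits)

Chain rule: H(X,Y) = H(X) + H(Y|X)

Left side — joint entropy directly:
H(X,Y) = -Σ p(x,y) log p(x,y) = 2.5221 bits

Right side — compute H(Y|X) from the conditional distributions:
P(X) = (7/12, 5/12), so H(X) = 0.9799 bits
H(Y|X) = Σ_x P(X=x) · H(Y|X=x):
  P(Y|X=0) = (3/7, 2/7, 2/7), H(Y|X=0) = 1.5567, weight P(X=0) = 7/12
  P(Y|X=1) = (1/5, 2/5, 2/5), H(Y|X=1) = 1.5219, weight P(X=1) = 5/12
H(Y|X) = 1.5422 bits

H(X) + H(Y|X) = 0.9799 + 1.5422 = 2.5221 bits

Both sides equal 2.5221 bits. ✓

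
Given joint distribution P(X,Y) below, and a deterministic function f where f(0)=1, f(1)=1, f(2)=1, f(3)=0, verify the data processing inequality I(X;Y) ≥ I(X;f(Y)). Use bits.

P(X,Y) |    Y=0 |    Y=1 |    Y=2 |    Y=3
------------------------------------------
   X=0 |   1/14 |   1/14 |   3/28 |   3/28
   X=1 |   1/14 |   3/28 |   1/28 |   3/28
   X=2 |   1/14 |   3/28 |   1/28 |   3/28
I(X;Y) = 0.0432, I(X;f(Y)) = 0.0008, inequality holds: 0.0432 ≥ 0.0008

Data Processing Inequality: For any Markov chain X → Y → Z, we have I(X;Y) ≥ I(X;Z).

Here Z = f(Y) is a deterministic function of Y, forming X → Y → Z.

Original I(X;Y) = 0.0432 bits

After applying f:
P(X,Z) where Z=f(Y):
- P(X,Z=0) = P(X,Y=3)
- P(X,Z=1) = P(X,Y=0) + P(X,Y=1) + P(X,Y=2)

I(X;Z) = I(X;f(Y)) = 0.0008 bits

Verification: 0.0432 ≥ 0.0008 ✓

Information cannot be created by processing; the function f can only lose information about X.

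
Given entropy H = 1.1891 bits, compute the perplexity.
2.2801

Perplexity is 2^H (or exp(H) for natural log).

H = 1.1891 bits
Perplexity = 2^1.1891 = 2.2801

Interpretation: The model's uncertainty is equivalent to choosing uniformly among 2.3 options.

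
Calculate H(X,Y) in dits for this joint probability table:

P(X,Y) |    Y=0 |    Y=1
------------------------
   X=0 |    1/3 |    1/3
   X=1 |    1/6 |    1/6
0.5775 dits

Joint entropy is H(X,Y) = -Σ_{x,y} p(x,y) log p(x,y).

Summing over all non-zero entries:
H(X,Y) = -[1/3·log_10(1/3) + 1/3·log_10(1/3) + 1/6·log_10(1/6) + 1/6·log_10(1/6)]
H(X,Y) = 0.5775 dits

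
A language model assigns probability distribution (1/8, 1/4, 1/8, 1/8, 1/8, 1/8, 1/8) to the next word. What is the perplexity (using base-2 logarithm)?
6.7272

Perplexity is 2^H (or exp(H) for natural log).

First, H = -Σ p log p = 2.7500 bits
Perplexity = 2^2.7500 = 6.7272

Interpretation: The model's uncertainty is equivalent to choosing uniformly among 6.7 options.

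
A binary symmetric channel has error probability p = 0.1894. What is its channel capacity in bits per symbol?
0.2998 bits

For a binary symmetric channel (BSC) with error probability p:
Capacity C = 1 - H(p) bits per symbol

where H(p) = -p log₂(p) - (1-p) log₂(1-p) is the binary entropy function.

H(0.1894) = 0.7002 bits
C = 1 - 0.7002 = 0.2998 bits per symbol

This means we can reliably transmit up to 0.2998 bits of information per channel use.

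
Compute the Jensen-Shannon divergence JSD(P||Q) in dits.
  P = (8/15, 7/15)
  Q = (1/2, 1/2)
0.0002 dits

Jensen-Shannon divergence is:
JSD(P||Q) = 0.5 × D_KL(P||M) + 0.5 × D_KL(Q||M)
where M = 0.5 × (P + Q) is the mixture distribution.

M = 0.5 × (8/15, 7/15) + 0.5 × (1/2, 1/2) = (0.516667, 0.483333)

D_KL(P||M) = 0.0002 dits
D_KL(Q||M) = 0.0002 dits

JSD(P||Q) = 0.5 × 0.0002 + 0.5 × 0.0002 = 0.0002 dits

Unlike KL divergence, JSD is symmetric and bounded: 0 ≤ JSD ≤ log(2).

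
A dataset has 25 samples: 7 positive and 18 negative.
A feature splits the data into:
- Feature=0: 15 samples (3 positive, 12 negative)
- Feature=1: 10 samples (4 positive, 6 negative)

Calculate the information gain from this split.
0.0339 bits

Information Gain = H(Y) - H(Y|Feature)

Before split:
P(positive) = 7/25 = 0.2800
H(Y) = 0.8555 bits

After split:
Feature=0: H = 0.7219 bits (weight = 15/25)
Feature=1: H = 0.9710 bits (weight = 10/25)
H(Y|Feature) = (15/25)×0.7219 + (10/25)×0.9710 = 0.8215 bits

Information Gain = 0.8555 - 0.8215 = 0.0339 bits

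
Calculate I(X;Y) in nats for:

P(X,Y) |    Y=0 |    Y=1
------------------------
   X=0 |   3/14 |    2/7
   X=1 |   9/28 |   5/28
0.0233 nats

Mutual information: I(X;Y) = H(X) + H(Y) - H(X,Y)

Marginals:
P(X) = (1/2, 1/2), H(X) = 0.6931 nats
P(Y) = (15/28, 13/28), H(Y) = 0.6906 nats

Joint entropy: H(X,Y) = 1.3605 nats

I(X;Y) = 0.6931 + 0.6906 - 1.3605 = 0.0233 nats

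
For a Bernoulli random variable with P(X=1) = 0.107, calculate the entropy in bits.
0.4908 bits

The binary entropy function is:
H(p) = -p log(p) - (1-p) log(1-p)

H(0.107) = -0.107 × log_2(0.107) - 0.893 × log_2(0.893)
H(0.107) = 0.4908 bits

Note: Binary entropy is maximized at p=0.5 (H=1 bit) and minimized at p=0 or p=1 (H=0).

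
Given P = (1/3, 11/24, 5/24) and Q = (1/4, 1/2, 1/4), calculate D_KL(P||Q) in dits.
0.0078 dits

KL divergence: D_KL(P||Q) = Σ p(x) log(p(x)/q(x))

Computing term by term:
  x=0: 1/3 × log_10[(1/3)/(1/4)] = 1/3 × 0.1249 = 0.0416
  x=1: 11/24 × log_10[(11/24)/(1/2)] = 11/24 × -0.0378 = -0.0173
  x=2: 5/24 × log_10[(5/24)/(1/4)] = 5/24 × -0.0792 = -0.0165

D_KL(P||Q) = 0.0078 dits

Note: KL divergence is always non-negative and equals 0 iff P = Q.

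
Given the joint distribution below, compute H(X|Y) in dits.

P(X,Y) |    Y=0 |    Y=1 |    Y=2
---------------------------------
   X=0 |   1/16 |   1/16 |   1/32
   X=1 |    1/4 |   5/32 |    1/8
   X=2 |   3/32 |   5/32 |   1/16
0.4215 dits

Using the chain rule: H(X|Y) = H(X,Y) - H(Y)

First, compute H(X,Y) = 0.8845 dits

Marginal P(Y) = (13/32, 3/8, 7/32)
H(Y) = 0.4631 dits

H(X|Y) = H(X,Y) - H(Y) = 0.8845 - 0.4631 = 0.4215 dits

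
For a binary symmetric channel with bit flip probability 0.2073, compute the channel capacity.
0.2637 bits

For a binary symmetric channel (BSC) with error probability p:
Capacity C = 1 - H(p) bits per symbol

where H(p) = -p log₂(p) - (1-p) log₂(1-p) is the binary entropy function.

H(0.2073) = 0.7363 bits
C = 1 - 0.7363 = 0.2637 bits per symbol

This means we can reliably transmit up to 0.2637 bits of information per channel use.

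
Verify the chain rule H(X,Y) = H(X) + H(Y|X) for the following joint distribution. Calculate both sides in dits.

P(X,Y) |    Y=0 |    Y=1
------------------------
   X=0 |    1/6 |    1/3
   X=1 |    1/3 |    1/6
H(X,Y) = 0.5775, H(X) = 0.3010, H(Y|X) = 0.2764 (all in dits)

Chain rule: H(X,Y) = H(X) + H(Y|X)

Left side — joint entropy directly:
H(X,Y) = -Σ p(x,y) log p(x,y) = 0.5775 dits

Right side — compute H(Y|X) from the conditional distributions:
P(X) = (1/2, 1/2), so H(X) = 0.3010 dits
H(Y|X) = Σ_x P(X=x) · H(Y|X=x):
  P(Y|X=0) = (1/3, 2/3), H(Y|X=0) = 0.2764, weight P(X=0) = 1/2
  P(Y|X=1) = (2/3, 1/3), H(Y|X=1) = 0.2764, weight P(X=1) = 1/2
H(Y|X) = 0.2764 dits

H(X) + H(Y|X) = 0.3010 + 0.2764 = 0.5775 dits

Both sides equal 0.5775 dits. ✓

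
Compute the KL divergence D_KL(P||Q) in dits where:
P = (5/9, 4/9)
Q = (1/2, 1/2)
0.0027 dits

KL divergence: D_KL(P||Q) = Σ p(x) log(p(x)/q(x))

Computing term by term:
  x=0: 5/9 × log_10[(5/9)/(1/2)] = 5/9 × 0.0458 = 0.0254
  x=1: 4/9 × log_10[(4/9)/(1/2)] = 4/9 × -0.0512 = -0.0227

D_KL(P||Q) = 0.0027 dits

Note: KL divergence is always non-negative and equals 0 iff P = Q.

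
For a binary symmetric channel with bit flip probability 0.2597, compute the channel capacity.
0.1737 bits

For a binary symmetric channel (BSC) with error probability p:
Capacity C = 1 - H(p) bits per symbol

where H(p) = -p log₂(p) - (1-p) log₂(1-p) is the binary entropy function.

H(0.2597) = 0.8263 bits
C = 1 - 0.8263 = 0.1737 bits per symbol

This means we can reliably transmit up to 0.1737 bits of information per channel use.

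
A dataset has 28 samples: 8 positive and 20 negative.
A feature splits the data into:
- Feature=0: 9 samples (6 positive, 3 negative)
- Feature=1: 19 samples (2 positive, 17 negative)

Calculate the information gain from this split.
0.2385 bits

Information Gain = H(Y) - H(Y|Feature)

Before split:
P(positive) = 8/28 = 0.2857
H(Y) = 0.8631 bits

After split:
Feature=0: H = 0.9183 bits (weight = 9/28)
Feature=1: H = 0.4855 bits (weight = 19/28)
H(Y|Feature) = (9/28)×0.9183 + (19/28)×0.4855 = 0.6246 bits

Information Gain = 0.8631 - 0.6246 = 0.2385 bits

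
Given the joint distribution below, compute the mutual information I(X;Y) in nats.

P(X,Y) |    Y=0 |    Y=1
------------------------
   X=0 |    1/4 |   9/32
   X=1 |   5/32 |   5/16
0.0098 nats

Mutual information: I(X;Y) = H(X) + H(Y) - H(X,Y)

Marginals:
P(X) = (17/32, 15/32), H(X) = 0.6912 nats
P(Y) = (13/32, 19/32), H(Y) = 0.6755 nats

Joint entropy: H(X,Y) = 1.3569 nats

I(X;Y) = 0.6912 + 0.6755 - 1.3569 = 0.0098 nats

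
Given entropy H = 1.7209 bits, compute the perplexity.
3.2964

Perplexity is 2^H (or exp(H) for natural log).

H = 1.7209 bits
Perplexity = 2^1.7209 = 3.2964

Interpretation: The model's uncertainty is equivalent to choosing uniformly among 3.3 options.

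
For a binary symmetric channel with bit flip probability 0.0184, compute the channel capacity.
0.8676 bits

For a binary symmetric channel (BSC) with error probability p:
Capacity C = 1 - H(p) bits per symbol

where H(p) = -p log₂(p) - (1-p) log₂(1-p) is the binary entropy function.

H(0.0184) = 0.1324 bits
C = 1 - 0.1324 = 0.8676 bits per symbol

This means we can reliably transmit up to 0.8676 bits of information per channel use.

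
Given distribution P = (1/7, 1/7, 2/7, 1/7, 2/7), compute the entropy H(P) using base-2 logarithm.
2.2359 bits

Shannon entropy is H(X) = -Σ p(x) log p(x).

For P = (1/7, 1/7, 2/7, 1/7, 2/7):
H = -1/7 × log_2(1/7) -1/7 × log_2(1/7) -2/7 × log_2(2/7) -1/7 × log_2(1/7) -2/7 × log_2(2/7)
H = 2.2359 bits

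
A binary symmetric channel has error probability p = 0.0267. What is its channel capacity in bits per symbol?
0.8224 bits

For a binary symmetric channel (BSC) with error probability p:
Capacity C = 1 - H(p) bits per symbol

where H(p) = -p log₂(p) - (1-p) log₂(1-p) is the binary entropy function.

H(0.0267) = 0.1776 bits
C = 1 - 0.1776 = 0.8224 bits per symbol

This means we can reliably transmit up to 0.8224 bits of information per channel use.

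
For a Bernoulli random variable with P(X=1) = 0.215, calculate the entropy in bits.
0.7509 bits

The binary entropy function is:
H(p) = -p log(p) - (1-p) log(1-p)

H(0.215) = -0.215 × log_2(0.215) - 0.785 × log_2(0.785)
H(0.215) = 0.7509 bits

Note: Binary entropy is maximized at p=0.5 (H=1 bit) and minimized at p=0 or p=1 (H=0).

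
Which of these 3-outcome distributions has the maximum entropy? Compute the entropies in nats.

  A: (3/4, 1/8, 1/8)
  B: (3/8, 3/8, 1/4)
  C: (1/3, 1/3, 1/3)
C

For a discrete distribution over n outcomes, entropy is maximized by the uniform distribution.

Computing entropies:
H(A) = 0.7356 nats
H(B) = 1.0822 nats
H(C) = 1.0986 nats

The uniform distribution (where all probabilities equal 1/3) achieves the maximum entropy of log_e(3) = 1.0986 nats.

Distribution C has the highest entropy.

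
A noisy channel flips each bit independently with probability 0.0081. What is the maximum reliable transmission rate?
0.9321 bits

For a binary symmetric channel (BSC) with error probability p:
Capacity C = 1 - H(p) bits per symbol

where H(p) = -p log₂(p) - (1-p) log₂(1-p) is the binary entropy function.

H(0.0081) = 0.0679 bits
C = 1 - 0.0679 = 0.9321 bits per symbol

This means we can reliably transmit up to 0.9321 bits of information per channel use.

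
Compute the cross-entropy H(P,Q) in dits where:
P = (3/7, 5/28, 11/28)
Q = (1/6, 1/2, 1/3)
0.5747 dits

Cross-entropy: H(P,Q) = -Σ p(x) log q(x)

Alternatively: H(P,Q) = H(P) + D_KL(P||Q)
H(P) = 0.4507 dits
D_KL(P||Q) = 0.1240 dits

H(P,Q) = 0.4507 + 0.1240 = 0.5747 dits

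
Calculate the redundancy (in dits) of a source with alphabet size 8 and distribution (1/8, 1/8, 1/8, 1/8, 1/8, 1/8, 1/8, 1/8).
0.0000 dits

Redundancy measures how far a source is from maximum entropy:
R = H_max - H(X)

Maximum entropy for 8 symbols: H_max = log_10(8) = 0.9031 dits
Actual entropy: H(X) = 0.9031 dits
Redundancy: R = 0.9031 - 0.9031 = 0.0000 dits

This redundancy represents potential for compression: the source could be compressed by 0.0000 dits per symbol.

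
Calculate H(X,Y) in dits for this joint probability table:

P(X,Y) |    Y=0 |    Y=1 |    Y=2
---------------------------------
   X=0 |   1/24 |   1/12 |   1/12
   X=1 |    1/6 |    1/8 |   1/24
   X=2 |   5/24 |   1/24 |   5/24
0.8788 dits

Joint entropy is H(X,Y) = -Σ_{x,y} p(x,y) log p(x,y).

Summing over all non-zero entries:
H(X,Y) = -[1/24·log_10(1/24) + 1/12·log_10(1/12) + 1/12·log_10(1/12) + 1/6·log_10(1/6) + 1/8·log_10(1/8) + 1/24·log_10(1/24) + 5/24·log_10(5/24) + 1/24·log_10(1/24) + 5/24·log_10(5/24)]
H(X,Y) = 0.8788 dits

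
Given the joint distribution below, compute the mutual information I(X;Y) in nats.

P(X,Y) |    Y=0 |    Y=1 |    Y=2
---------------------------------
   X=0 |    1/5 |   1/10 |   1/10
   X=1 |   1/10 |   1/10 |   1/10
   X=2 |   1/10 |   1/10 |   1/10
0.0138 nats

Mutual information: I(X;Y) = H(X) + H(Y) - H(X,Y)

Marginals:
P(X) = (2/5, 3/10, 3/10), H(X) = 1.0889 nats
P(Y) = (2/5, 3/10, 3/10), H(Y) = 1.0889 nats

Joint entropy: H(X,Y) = 2.1640 nats

I(X;Y) = 1.0889 + 1.0889 - 2.1640 = 0.0138 nats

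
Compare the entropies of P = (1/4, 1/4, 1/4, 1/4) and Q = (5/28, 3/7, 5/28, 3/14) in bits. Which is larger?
P

Computing entropies in bits:
H(P) = 2.0000
H(Q) = 1.8878

Distribution P has higher entropy.

Intuition: The distribution closer to uniform (more spread out) has higher entropy.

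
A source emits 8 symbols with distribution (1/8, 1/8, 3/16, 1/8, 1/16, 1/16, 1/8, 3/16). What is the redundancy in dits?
0.0284 dits

Redundancy measures how far a source is from maximum entropy:
R = H_max - H(X)

Maximum entropy for 8 symbols: H_max = log_10(8) = 0.9031 dits
Actual entropy: H(X) = 0.8747 dits
Redundancy: R = 0.9031 - 0.8747 = 0.0284 dits

This redundancy represents potential for compression: the source could be compressed by 0.0284 dits per symbol.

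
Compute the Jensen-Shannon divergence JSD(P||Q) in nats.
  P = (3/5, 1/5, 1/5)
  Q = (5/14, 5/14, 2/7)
0.0306 nats

Jensen-Shannon divergence is:
JSD(P||Q) = 0.5 × D_KL(P||M) + 0.5 × D_KL(Q||M)
where M = 0.5 × (P + Q) is the mixture distribution.

M = 0.5 × (3/5, 1/5, 1/5) + 0.5 × (5/14, 5/14, 2/7) = (0.478571, 0.278571, 0.242857)

D_KL(P||M) = 0.0306 nats
D_KL(Q||M) = 0.0306 nats

JSD(P||Q) = 0.5 × 0.0306 + 0.5 × 0.0306 = 0.0306 nats

Unlike KL divergence, JSD is symmetric and bounded: 0 ≤ JSD ≤ log(2).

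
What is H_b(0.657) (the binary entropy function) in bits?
0.9277 bits

The binary entropy function is:
H(p) = -p log(p) - (1-p) log(1-p)

H(0.657) = -0.657 × log_2(0.657) - 0.343 × log_2(0.343)
H(0.657) = 0.9277 bits

Note: Binary entropy is maximized at p=0.5 (H=1 bit) and minimized at p=0 or p=1 (H=0).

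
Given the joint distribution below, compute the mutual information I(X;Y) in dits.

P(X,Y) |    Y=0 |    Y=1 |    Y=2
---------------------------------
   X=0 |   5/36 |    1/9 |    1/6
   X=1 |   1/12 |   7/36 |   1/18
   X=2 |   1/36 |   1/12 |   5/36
0.0328 dits

Mutual information: I(X;Y) = H(X) + H(Y) - H(X,Y)

Marginals:
P(X) = (5/12, 1/3, 1/4), H(X) = 0.4680 dits
P(Y) = (1/4, 7/18, 13/36), H(Y) = 0.4698 dits

Joint entropy: H(X,Y) = 0.9050 dits

I(X;Y) = 0.4680 + 0.4698 - 0.9050 = 0.0328 dits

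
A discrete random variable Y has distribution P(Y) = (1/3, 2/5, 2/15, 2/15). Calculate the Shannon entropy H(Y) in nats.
1.2700 nats

Shannon entropy is H(X) = -Σ p(x) log p(x).

For P = (1/3, 2/5, 2/15, 2/15):
H = -1/3 × log_e(1/3) -2/5 × log_e(2/5) -2/15 × log_e(2/15) -2/15 × log_e(2/15)
H = 1.2700 nats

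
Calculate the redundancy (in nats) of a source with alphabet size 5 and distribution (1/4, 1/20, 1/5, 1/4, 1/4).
0.0980 nats

Redundancy measures how far a source is from maximum entropy:
R = H_max - H(X)

Maximum entropy for 5 symbols: H_max = log_e(5) = 1.6094 nats
Actual entropy: H(X) = 1.5114 nats
Redundancy: R = 1.6094 - 1.5114 = 0.0980 nats

This redundancy represents potential for compression: the source could be compressed by 0.0980 nats per symbol.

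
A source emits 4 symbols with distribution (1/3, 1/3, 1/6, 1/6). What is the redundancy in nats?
0.0566 nats

Redundancy measures how far a source is from maximum entropy:
R = H_max - H(X)

Maximum entropy for 4 symbols: H_max = log_e(4) = 1.3863 nats
Actual entropy: H(X) = 1.3297 nats
Redundancy: R = 1.3863 - 1.3297 = 0.0566 nats

This redundancy represents potential for compression: the source could be compressed by 0.0566 nats per symbol.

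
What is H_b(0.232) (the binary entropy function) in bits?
0.7815 bits

The binary entropy function is:
H(p) = -p log(p) - (1-p) log(1-p)

H(0.232) = -0.232 × log_2(0.232) - 0.768 × log_2(0.768)
H(0.232) = 0.7815 bits

Note: Binary entropy is maximized at p=0.5 (H=1 bit) and minimized at p=0 or p=1 (H=0).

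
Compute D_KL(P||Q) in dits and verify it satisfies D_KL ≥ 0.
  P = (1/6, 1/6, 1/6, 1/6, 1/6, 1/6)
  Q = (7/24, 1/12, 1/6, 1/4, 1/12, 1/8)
0.0513 dits

KL divergence satisfies the Gibbs inequality: D_KL(P||Q) ≥ 0 for all distributions P, Q.

D_KL(P||Q) = Σ p(x) log(p(x)/q(x))
Term by term:
  x=0: 1/6 × log_10[(1/6)/(7/24)] = -0.0405
  x=1: 1/6 × log_10[(1/6)/(1/12)] = 0.0502
  x=2: 1/6 × log_10[(1/6)/(1/6)] = 0.0000
  x=3: 1/6 × log_10[(1/6)/(1/4)] = -0.0293
  x=4: 1/6 × log_10[(1/6)/(1/12)] = 0.0502
  x=5: 1/6 × log_10[(1/6)/(1/8)] = 0.0208
D_KL(P||Q) = 0.0513 dits

D_KL(P||Q) = 0.0513 ≥ 0 ✓

This non-negativity is a fundamental property: relative entropy cannot be negative because it measures how different Q is from P.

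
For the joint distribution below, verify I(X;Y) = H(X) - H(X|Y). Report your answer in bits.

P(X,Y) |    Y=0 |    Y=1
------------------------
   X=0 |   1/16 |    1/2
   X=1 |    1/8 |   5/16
I(X;Y) = 0.0355 bits

Mutual information has multiple equivalent forms:
- I(X;Y) = H(X) - H(X|Y)
- I(X;Y) = H(Y) - H(Y|X)
- I(X;Y) = H(X) + H(Y) - H(X,Y)

Computing all quantities:
H(X) = 0.9887, H(Y) = 0.6962, H(X,Y) = 1.6494
H(X|Y) = 0.9532, H(Y|X) = 0.6607

Verification:
H(X) - H(X|Y) = 0.9887 - 0.9532 = 0.0355
H(Y) - H(Y|X) = 0.6962 - 0.6607 = 0.0355
H(X) + H(Y) - H(X,Y) = 0.9887 + 0.6962 - 1.6494 = 0.0355

All forms give I(X;Y) = 0.0355 bits. ✓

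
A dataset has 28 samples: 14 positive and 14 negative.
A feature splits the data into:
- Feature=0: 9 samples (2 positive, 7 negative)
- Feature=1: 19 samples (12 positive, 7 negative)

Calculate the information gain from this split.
0.1101 bits

Information Gain = H(Y) - H(Y|Feature)

Before split:
P(positive) = 14/28 = 0.5000
H(Y) = 1.0000 bits

After split:
Feature=0: H = 0.7642 bits (weight = 9/28)
Feature=1: H = 0.9495 bits (weight = 19/28)
H(Y|Feature) = (9/28)×0.7642 + (19/28)×0.9495 = 0.8899 bits

Information Gain = 1.0000 - 0.8899 = 0.1101 bits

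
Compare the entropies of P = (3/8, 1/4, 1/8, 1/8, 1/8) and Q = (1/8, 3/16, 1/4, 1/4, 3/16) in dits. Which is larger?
Q

Computing entropies in dits:
H(P) = 0.6489
H(Q) = 0.6865

Distribution Q has higher entropy.

Intuition: The distribution closer to uniform (more spread out) has higher entropy.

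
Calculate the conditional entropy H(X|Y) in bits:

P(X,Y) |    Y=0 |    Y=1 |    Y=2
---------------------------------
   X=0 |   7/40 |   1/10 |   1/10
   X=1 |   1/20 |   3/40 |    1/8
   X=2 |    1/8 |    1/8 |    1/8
1.5195 bits

Using the chain rule: H(X|Y) = H(X,Y) - H(Y)

First, compute H(X,Y) = 3.1008 bits

Marginal P(Y) = (7/20, 3/10, 7/20)
H(Y) = 1.5813 bits

H(X|Y) = H(X,Y) - H(Y) = 3.1008 - 1.5813 = 1.5195 bits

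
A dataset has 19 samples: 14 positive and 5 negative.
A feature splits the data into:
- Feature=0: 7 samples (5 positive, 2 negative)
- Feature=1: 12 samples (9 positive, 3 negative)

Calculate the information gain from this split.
0.0011 bits

Information Gain = H(Y) - H(Y|Feature)

Before split:
P(positive) = 14/19 = 0.7368
H(Y) = 0.8315 bits

After split:
Feature=0: H = 0.8631 bits (weight = 7/19)
Feature=1: H = 0.8113 bits (weight = 12/19)
H(Y|Feature) = (7/19)×0.8631 + (12/19)×0.8113 = 0.8304 bits

Information Gain = 0.8315 - 0.8304 = 0.0011 bits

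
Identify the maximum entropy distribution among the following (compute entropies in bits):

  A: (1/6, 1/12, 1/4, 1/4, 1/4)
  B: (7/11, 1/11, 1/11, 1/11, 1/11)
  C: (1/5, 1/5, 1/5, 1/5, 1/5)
C

For a discrete distribution over n outcomes, entropy is maximized by the uniform distribution.

Computing entropies:
H(A) = 2.2296 bits
H(B) = 1.6729 bits
H(C) = 2.3219 bits

The uniform distribution (where all probabilities equal 1/5) achieves the maximum entropy of log_2(5) = 2.3219 bits.

Distribution C has the highest entropy.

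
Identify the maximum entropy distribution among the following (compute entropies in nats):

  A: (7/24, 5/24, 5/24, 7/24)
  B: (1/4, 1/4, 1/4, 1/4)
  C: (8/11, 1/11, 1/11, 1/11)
B

For a discrete distribution over n outcomes, entropy is maximized by the uniform distribution.

Computing entropies:
H(A) = 1.3723 nats
H(B) = 1.3863 nats
H(C) = 0.8856 nats

The uniform distribution (where all probabilities equal 1/4) achieves the maximum entropy of log_e(4) = 1.3863 nats.

Distribution B has the highest entropy.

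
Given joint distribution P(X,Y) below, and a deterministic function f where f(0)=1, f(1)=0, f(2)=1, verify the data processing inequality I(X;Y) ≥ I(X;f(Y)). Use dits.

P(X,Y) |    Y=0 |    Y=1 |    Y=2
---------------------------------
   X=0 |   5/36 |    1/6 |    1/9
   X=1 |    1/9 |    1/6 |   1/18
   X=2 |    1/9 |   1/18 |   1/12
I(X;Y) = 0.0118, I(X;f(Y)) = 0.0106, inequality holds: 0.0118 ≥ 0.0106

Data Processing Inequality: For any Markov chain X → Y → Z, we have I(X;Y) ≥ I(X;Z).

Here Z = f(Y) is a deterministic function of Y, forming X → Y → Z.

Original I(X;Y) = 0.0118 dits

After applying f:
P(X,Z) where Z=f(Y):
- P(X,Z=0) = P(X,Y=1)
- P(X,Z=1) = P(X,Y=0) + P(X,Y=2)

I(X;Z) = I(X;f(Y)) = 0.0106 dits

Verification: 0.0118 ≥ 0.0106 ✓

Information cannot be created by processing; the function f can only lose information about X.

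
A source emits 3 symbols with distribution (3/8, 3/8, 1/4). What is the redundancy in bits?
0.0237 bits

Redundancy measures how far a source is from maximum entropy:
R = H_max - H(X)

Maximum entropy for 3 symbols: H_max = log_2(3) = 1.5850 bits
Actual entropy: H(X) = 1.5613 bits
Redundancy: R = 1.5850 - 1.5613 = 0.0237 bits

This redundancy represents potential for compression: the source could be compressed by 0.0237 bits per symbol.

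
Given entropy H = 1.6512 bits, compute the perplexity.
3.1409

Perplexity is 2^H (or exp(H) for natural log).

H = 1.6512 bits
Perplexity = 2^1.6512 = 3.1409

Interpretation: The model's uncertainty is equivalent to choosing uniformly among 3.1 options.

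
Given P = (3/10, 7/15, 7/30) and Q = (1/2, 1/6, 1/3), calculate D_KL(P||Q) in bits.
0.3520 bits

KL divergence: D_KL(P||Q) = Σ p(x) log(p(x)/q(x))

Computing term by term:
  x=0: 3/10 × log_2[(3/10)/(1/2)] = 3/10 × -0.7370 = -0.2211
  x=1: 7/15 × log_2[(7/15)/(1/6)] = 7/15 × 1.4854 = 0.6932
  x=2: 7/30 × log_2[(7/30)/(1/3)] = 7/30 × -0.5146 = -0.1201

D_KL(P||Q) = 0.3520 bits

Note: KL divergence is always non-negative and equals 0 iff P = Q.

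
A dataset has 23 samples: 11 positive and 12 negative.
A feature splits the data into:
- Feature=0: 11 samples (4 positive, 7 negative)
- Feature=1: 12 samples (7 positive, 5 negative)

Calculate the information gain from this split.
0.0351 bits

Information Gain = H(Y) - H(Y|Feature)

Before split:
P(positive) = 11/23 = 0.4783
H(Y) = 0.9986 bits

After split:
Feature=0: H = 0.9457 bits (weight = 11/23)
Feature=1: H = 0.9799 bits (weight = 12/23)
H(Y|Feature) = (11/23)×0.9457 + (12/23)×0.9799 = 0.9635 bits

Information Gain = 0.9986 - 0.9635 = 0.0351 bits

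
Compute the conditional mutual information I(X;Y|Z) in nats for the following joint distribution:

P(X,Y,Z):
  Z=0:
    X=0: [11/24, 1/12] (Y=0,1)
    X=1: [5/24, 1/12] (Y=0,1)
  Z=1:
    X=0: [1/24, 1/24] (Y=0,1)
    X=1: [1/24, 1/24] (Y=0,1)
0.0100 nats

Conditional mutual information: I(X;Y|Z) = H(X|Z) + H(Y|Z) - H(X,Y|Z)

H(Z) = 0.4506
H(X,Z) = 1.1056 → H(X|Z) = 0.6551
H(Y,Z) = 0.9831 → H(Y|Z) = 0.5325
H(X,Y,Z) = 1.6282 → H(X,Y|Z) = 1.1776

I(X;Y|Z) = 0.6551 + 0.5325 - 1.1776 = 0.0100 nats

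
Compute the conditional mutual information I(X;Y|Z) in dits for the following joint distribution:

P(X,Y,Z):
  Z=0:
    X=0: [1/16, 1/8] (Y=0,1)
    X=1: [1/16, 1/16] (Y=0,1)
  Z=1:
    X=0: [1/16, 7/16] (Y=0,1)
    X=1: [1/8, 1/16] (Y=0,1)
0.0432 dits

Conditional mutual information: I(X;Y|Z) = H(X|Z) + H(Y|Z) - H(X,Y|Z)

H(Z) = 0.2697
H(X,Z) = 0.5360 → H(X|Z) = 0.2663
H(Y,Z) = 0.5360 → H(Y|Z) = 0.2663
H(X,Y,Z) = 0.7591 → H(X,Y|Z) = 0.4894

I(X;Y|Z) = 0.2663 + 0.2663 - 0.4894 = 0.0432 dits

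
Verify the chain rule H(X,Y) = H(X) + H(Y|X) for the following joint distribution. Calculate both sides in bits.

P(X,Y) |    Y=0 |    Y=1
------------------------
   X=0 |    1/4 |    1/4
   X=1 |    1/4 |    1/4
H(X,Y) = 2.0000, H(X) = 1.0000, H(Y|X) = 1.0000 (all in bits)

Chain rule: H(X,Y) = H(X) + H(Y|X)

Left side — joint entropy directly:
H(X,Y) = -Σ p(x,y) log p(x,y) = 2.0000 bits

Right side — compute H(Y|X) from the conditional distributions:
P(X) = (1/2, 1/2), so H(X) = 1.0000 bits
H(Y|X) = Σ_x P(X=x) · H(Y|X=x):
  P(Y|X=0) = (1/2, 1/2), H(Y|X=0) = 1.0000, weight P(X=0) = 1/2
  P(Y|X=1) = (1/2, 1/2), H(Y|X=1) = 1.0000, weight P(X=1) = 1/2
H(Y|X) = 1.0000 bits

H(X) + H(Y|X) = 1.0000 + 1.0000 = 2.0000 bits

Both sides equal 2.0000 bits. ✓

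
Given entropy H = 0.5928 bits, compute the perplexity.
1.5082

Perplexity is 2^H (or exp(H) for natural log).

H = 0.5928 bits
Perplexity = 2^0.5928 = 1.5082

Interpretation: The model's uncertainty is equivalent to choosing uniformly among 1.5 options.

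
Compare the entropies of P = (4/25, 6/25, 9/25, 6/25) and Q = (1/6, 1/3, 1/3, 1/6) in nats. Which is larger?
P

Computing entropies in nats:
H(P) = 1.3460
H(Q) = 1.3297

Distribution P has higher entropy.

Intuition: The distribution closer to uniform (more spread out) has higher entropy.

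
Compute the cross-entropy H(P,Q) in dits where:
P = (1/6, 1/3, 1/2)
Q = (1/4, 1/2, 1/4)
0.5017 dits

Cross-entropy: H(P,Q) = -Σ p(x) log q(x)

Alternatively: H(P,Q) = H(P) + D_KL(P||Q)
H(P) = 0.4392 dits
D_KL(P||Q) = 0.0625 dits

H(P,Q) = 0.4392 + 0.0625 = 0.5017 dits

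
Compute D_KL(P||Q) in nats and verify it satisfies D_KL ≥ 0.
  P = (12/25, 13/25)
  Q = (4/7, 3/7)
0.0169 nats

KL divergence satisfies the Gibbs inequality: D_KL(P||Q) ≥ 0 for all distributions P, Q.

D_KL(P||Q) = Σ p(x) log(p(x)/q(x))
Term by term:
  x=0: 12/25 × log_e[(12/25)/(4/7)] = -0.0837
  x=1: 13/25 × log_e[(13/25)/(3/7)] = 0.1006
D_KL(P||Q) = 0.0169 nats

D_KL(P||Q) = 0.0169 ≥ 0 ✓

This non-negativity is a fundamental property: relative entropy cannot be negative because it measures how different Q is from P.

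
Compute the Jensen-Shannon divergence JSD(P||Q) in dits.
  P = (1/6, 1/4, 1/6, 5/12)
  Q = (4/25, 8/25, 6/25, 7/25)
0.0053 dits

Jensen-Shannon divergence is:
JSD(P||Q) = 0.5 × D_KL(P||M) + 0.5 × D_KL(Q||M)
where M = 0.5 × (P + Q) is the mixture distribution.

M = 0.5 × (1/6, 1/4, 1/6, 5/12) + 0.5 × (4/25, 8/25, 6/25, 7/25) = (0.163333, 0.285, 0.203333, 0.348333)

D_KL(P||M) = 0.0053 dits
D_KL(Q||M) = 0.0054 dits

JSD(P||Q) = 0.5 × 0.0053 + 0.5 × 0.0054 = 0.0053 dits

Unlike KL divergence, JSD is symmetric and bounded: 0 ≤ JSD ≤ log(2).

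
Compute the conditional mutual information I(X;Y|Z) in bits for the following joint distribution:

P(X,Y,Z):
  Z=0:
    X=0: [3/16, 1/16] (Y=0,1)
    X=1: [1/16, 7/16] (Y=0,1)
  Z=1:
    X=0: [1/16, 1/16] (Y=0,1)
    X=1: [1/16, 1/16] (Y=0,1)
0.2141 bits

Conditional mutual information: I(X;Y|Z) = H(X|Z) + H(Y|Z) - H(X,Y|Z)

H(Z) = 0.8113
H(X,Z) = 1.7500 → H(X|Z) = 0.9387
H(Y,Z) = 1.7500 → H(Y|Z) = 0.9387
H(X,Y,Z) = 2.4746 → H(X,Y|Z) = 1.6633

I(X;Y|Z) = 0.9387 + 0.9387 - 1.6633 = 0.2141 bits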